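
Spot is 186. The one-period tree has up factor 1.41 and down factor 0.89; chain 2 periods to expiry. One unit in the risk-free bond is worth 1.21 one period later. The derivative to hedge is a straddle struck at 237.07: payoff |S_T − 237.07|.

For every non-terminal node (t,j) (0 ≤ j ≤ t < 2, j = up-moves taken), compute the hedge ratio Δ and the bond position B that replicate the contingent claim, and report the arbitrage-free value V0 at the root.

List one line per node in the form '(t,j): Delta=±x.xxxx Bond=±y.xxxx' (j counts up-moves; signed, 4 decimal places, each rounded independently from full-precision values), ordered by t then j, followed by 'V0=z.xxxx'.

(0,0): Delta=0.3957 Bond=-29.0272
(1,0): Delta=-1.0000 Bond=195.9256
(1,1): Delta=0.9463 Bond=-179.5282
V0=44.5779

Risk-neutral probability p* = (R−d)/(u−d) = (1.21−0.89)/(1.41−0.89) = 0.6154.
Terminal payoffs: V(2,0)=89.7394, V(2,1)=3.6586, V(2,2)=132.7166
Node (1,0) S=165.5400: V=(p*·3.6586+(1−p*)·89.7394)/1.21=30.3856; Δ=(3.6586−89.7394)/(233.4114−147.3306)=-1.0000; B=V−Δ·S=195.9256
Node (1,1) S=262.2600: V=(p*·132.7166+(1−p*)·3.6586)/1.21=68.6603; Δ=(132.7166−3.6586)/(369.7866−233.4114)=0.9463; B=V−Δ·S=-179.5282
Node (0,0) S=186.0000: V=(p*·68.6603+(1−p*)·30.3856)/1.21=44.5779; Δ=(68.6603−30.3856)/(262.2600−165.5400)=0.3957; B=V−Δ·S=-29.0272
Root portfolio cost Δ·186+B reproduces V0=44.5779.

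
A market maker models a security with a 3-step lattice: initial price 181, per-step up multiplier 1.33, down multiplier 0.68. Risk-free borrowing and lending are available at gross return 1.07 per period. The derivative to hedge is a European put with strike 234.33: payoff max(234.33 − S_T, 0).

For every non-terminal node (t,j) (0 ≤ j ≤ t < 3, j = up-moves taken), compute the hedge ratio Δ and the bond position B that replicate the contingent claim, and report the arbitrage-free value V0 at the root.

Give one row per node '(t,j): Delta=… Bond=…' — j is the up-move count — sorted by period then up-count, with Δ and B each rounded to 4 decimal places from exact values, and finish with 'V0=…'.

(0,0): Delta=-0.4882 Bond=132.4110
(1,0): Delta=-1.0000 Bond=204.6729
(1,1): Delta=-0.3137 Bond=99.6844
(2,0): Delta=-1.0000 Bond=219.0000
(2,1): Delta=-1.0000 Bond=219.0000
(2,2): Delta=-0.0798 Bond=31.7704
V0=44.0480

No-arbitrage ⇒ martingale measure with p* = (R−d)/(u−d) = 0.6000.
At expiry t=3: V(3,0)=177.4178, V(3,1)=123.0164, V(3,2)=16.6138, V(3,3)=0.0000
  t=2,j=0: stock 83.6944 → up 111.3136 (V=123.0164), down 56.9122 (V=177.4178). Price 135.3056; hedge Δ=-1.0000, bond B=219.0000.
  t=2,j=1: stock 163.6964 → up 217.7162 (V=16.6138), down 111.3136 (V=123.0164). Price 55.3036; hedge Δ=-1.0000, bond B=219.0000.
  t=2,j=2: stock 320.1709 → up 425.8273 (V=0.0000), down 217.7162 (V=16.6138). Price 6.2108; hedge Δ=-0.0798, bond B=31.7704.
  t=1,j=0: stock 123.0800 → up 163.6964 (V=55.3036), down 83.6944 (V=135.3056). Price 81.5929; hedge Δ=-1.0000, bond B=204.6729.
  t=1,j=1: stock 240.7300 → up 320.1709 (V=6.2108), down 163.6964 (V=55.3036). Price 24.1569; hedge Δ=-0.3137, bond B=99.6844.
  t=0,j=0: stock 181.0000 → up 240.7300 (V=24.1569), down 123.0800 (V=81.5929). Price 44.0480; hedge Δ=-0.4882, bond B=132.4110.
Self-financing check: at every node Δ·S+B equals the discounted successor values.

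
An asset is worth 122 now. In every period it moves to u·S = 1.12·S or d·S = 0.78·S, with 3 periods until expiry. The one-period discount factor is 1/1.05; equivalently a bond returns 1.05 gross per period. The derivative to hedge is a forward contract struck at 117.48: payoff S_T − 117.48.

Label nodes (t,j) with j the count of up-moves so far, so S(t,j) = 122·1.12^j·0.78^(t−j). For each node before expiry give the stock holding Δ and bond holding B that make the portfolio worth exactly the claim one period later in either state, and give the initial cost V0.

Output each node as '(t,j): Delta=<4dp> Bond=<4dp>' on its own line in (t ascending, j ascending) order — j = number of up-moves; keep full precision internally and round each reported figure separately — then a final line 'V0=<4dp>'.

Under the risk-neutral measure, an up-move has probability p* = (R−d)/(u−d) = 0.7941 and values discount at R = 1.05.
Payoff layer (t=3): V(3,0)=-59.5847, V(3,1)=-34.3482, V(3,2)=1.8887, V(3,3)=53.9212
  t=2,j=0: stock 74.2248 → up 83.1318 (V=-34.3482), down 57.8953 (V=-59.5847). Price -37.6609; hedge Δ=1.0000, bond B=-111.8857.
  t=2,j=1: stock 106.5792 → up 119.3687 (V=1.8887), down 83.1318 (V=-34.3482). Price -5.3065; hedge Δ=1.0000, bond B=-111.8857.
  t=2,j=2: stock 153.0368 → up 171.4012 (V=53.9212), down 119.3687 (V=1.8887). Price 41.1511; hedge Δ=1.0000, bond B=-111.8857.
  t=1,j=0: stock 95.1600 → up 106.5792 (V=-5.3065), down 74.2248 (V=-37.6609). Price -11.3978; hedge Δ=1.0000, bond B=-106.5578.
  t=1,j=1: stock 136.6400 → up 153.0368 (V=41.1511), down 106.5792 (V=-5.3065). Price 30.0822; hedge Δ=1.0000, bond B=-106.5578.
  t=0,j=0: stock 122.0000 → up 136.6400 (V=30.0822), down 95.1600 (V=-11.3978). Price 20.5164; hedge Δ=1.0000, bond B=-101.4836.
Each (Δ,B) replicates both successor values, so the strategy is self-financing and V0 is arbitrage-free.

(0,0): Delta=1.0000 Bond=-101.4836
(1,0): Delta=1.0000 Bond=-106.5578
(1,1): Delta=1.0000 Bond=-106.5578
(2,0): Delta=1.0000 Bond=-111.8857
(2,1): Delta=1.0000 Bond=-111.8857
(2,2): Delta=1.0000 Bond=-111.8857
V0=20.5164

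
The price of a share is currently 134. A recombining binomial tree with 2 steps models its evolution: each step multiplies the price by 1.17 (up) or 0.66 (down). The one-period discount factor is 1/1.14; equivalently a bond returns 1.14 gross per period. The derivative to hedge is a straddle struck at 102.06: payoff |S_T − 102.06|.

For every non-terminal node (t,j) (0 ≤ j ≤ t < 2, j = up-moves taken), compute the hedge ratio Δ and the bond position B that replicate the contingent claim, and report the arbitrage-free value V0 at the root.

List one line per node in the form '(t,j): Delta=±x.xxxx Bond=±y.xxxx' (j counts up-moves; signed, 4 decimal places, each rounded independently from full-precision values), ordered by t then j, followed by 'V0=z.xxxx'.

Risk-neutral probability p* = (R−d)/(u−d) = (1.14−0.66)/(1.17−0.66) = 0.9412.
Terminal values V(2,·): V(2,0)=43.6896, V(2,1)=1.4148, V(2,2)=81.3726
  t=1,j=0: stock 88.4400 → up 103.4748 (V=1.4148), down 58.3704 (V=43.6896). Price 3.4224; hedge Δ=-0.9373, bond B=86.3142.
  t=1,j=1: stock 156.7800 → up 183.4326 (V=81.3726), down 103.4748 (V=1.4148). Price 67.2537; hedge Δ=1.0000, bond B=-89.5263.
  t=0,j=0: stock 134.0000 → up 156.7800 (V=67.2537), down 88.4400 (V=3.4224). Price 55.7008; hedge Δ=0.9340, bond B=-69.4586.
Check: Δ(0,0)·S0 + B(0,0) = 55.7008 = V0.

(0,0): Delta=0.9340 Bond=-69.4586
(1,0): Delta=-0.9373 Bond=86.3142
(1,1): Delta=1.0000 Bond=-89.5263
V0=55.7008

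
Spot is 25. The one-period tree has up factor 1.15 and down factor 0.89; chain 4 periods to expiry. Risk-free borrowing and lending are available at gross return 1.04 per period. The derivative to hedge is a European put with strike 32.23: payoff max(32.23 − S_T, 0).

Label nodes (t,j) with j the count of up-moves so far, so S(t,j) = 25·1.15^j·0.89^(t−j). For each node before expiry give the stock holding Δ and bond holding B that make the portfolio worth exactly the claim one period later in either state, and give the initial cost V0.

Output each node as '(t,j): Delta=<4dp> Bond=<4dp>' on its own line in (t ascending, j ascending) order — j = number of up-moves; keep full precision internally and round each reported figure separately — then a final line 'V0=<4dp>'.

The replicating-portfolio and risk-neutral prices coincide; use p* = (1.04−0.89)/(1.15−0.89) = 0.5769 for the latter.
At expiry t=4: V(4,0)=16.5444, V(4,1)=11.9621, V(4,2)=6.0412, V(4,3)=0.0000, V(4,4)=0.0000
Node (3,0) S=17.6242: V=(p*·11.9621+(1−p*)·16.5444)/1.04=13.3662; Δ=(11.9621−16.5444)/(20.2679−15.6856)=-1.0000; B=V−Δ·S=30.9904
Node (3,1) S=22.7729: V=(p*·6.0412+(1−p*)·11.9621)/1.04=8.2175; Δ=(6.0412−11.9621)/(26.1888−20.2679)=-1.0000; B=V−Δ·S=30.9904
Node (3,2) S=29.4256: V=(p*·0.0000+(1−p*)·6.0412)/1.04=2.4576; Δ=(0.0000−6.0412)/(33.8395−26.1888)=-0.7896; B=V−Δ·S=25.6929
Node (3,3) S=38.0219: V=(p*·0.0000+(1−p*)·0.0000)/1.04=0.0000; Δ=(0.0000−0.0000)/(43.7252−33.8395)=0.0000; B=V−Δ·S=0.0000
Node (2,0) S=19.8025: V=(p*·8.2175+(1−p*)·13.3662)/1.04=9.9959; Δ=(8.2175−13.3662)/(22.7729−17.6242)=-1.0000; B=V−Δ·S=29.7984
Node (2,1) S=25.5875: V=(p*·2.4576+(1−p*)·8.2175)/1.04=4.7062; Δ=(2.4576−8.2175)/(29.4256−22.7729)=-0.8658; B=V−Δ·S=26.8598
Node (2,2) S=33.0625: V=(p*·0.0000+(1−p*)·2.4576)/1.04=0.9998; Δ=(0.0000−2.4576)/(38.0219−29.4256)=-0.2859; B=V−Δ·S=10.4520
Node (1,0) S=22.2500: V=(p*·4.7062+(1−p*)·9.9959)/1.04=6.6771; Δ=(4.7062−9.9959)/(25.5875−19.8025)=-0.9144; B=V−Δ·S=27.0222
Node (1,1) S=28.7500: V=(p*·0.9998+(1−p*)·4.7062)/1.04=2.4691; Δ=(0.9998−4.7062)/(33.0625−25.5875)=-0.4958; B=V−Δ·S=16.7248
Node (0,0) S=25.0000: V=(p*·2.4691+(1−p*)·6.6771)/1.04=4.0860; Δ=(2.4691−6.6771)/(28.7500−22.2500)=-0.6474; B=V−Δ·S=20.2705
Root portfolio cost Δ·25+B reproduces V0=4.0860.

(0,0): Delta=-0.6474 Bond=20.2705
(1,0): Delta=-0.9144 Bond=27.0222
(1,1): Delta=-0.4958 Bond=16.7248
(2,0): Delta=-1.0000 Bond=29.7984
(2,1): Delta=-0.8658 Bond=26.8598
(2,2): Delta=-0.2859 Bond=10.4520
(3,0): Delta=-1.0000 Bond=30.9904
(3,1): Delta=-1.0000 Bond=30.9904
(3,2): Delta=-0.7896 Bond=25.6929
(3,3): Delta=0.0000 Bond=0.0000
V0=4.0860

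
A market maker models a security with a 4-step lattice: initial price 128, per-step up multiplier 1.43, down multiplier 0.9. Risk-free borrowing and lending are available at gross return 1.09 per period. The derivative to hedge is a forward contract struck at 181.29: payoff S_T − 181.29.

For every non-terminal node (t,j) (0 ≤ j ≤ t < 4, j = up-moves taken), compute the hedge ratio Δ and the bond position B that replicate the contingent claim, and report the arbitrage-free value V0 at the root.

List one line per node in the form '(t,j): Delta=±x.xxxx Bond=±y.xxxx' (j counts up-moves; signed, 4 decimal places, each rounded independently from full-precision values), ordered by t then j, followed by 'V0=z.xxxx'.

The replicating-portfolio and risk-neutral prices coincide; use p* = (1.09−0.9)/(1.43−0.9) = 0.3585 for the latter.
Terminal values V(4,·): V(4,0)=-97.3092, V(4,1)=-47.8538, V(4,2)=30.7252, V(4,3)=155.5786, V(4,4)=353.9568
  t=3,j=0: stock 93.3120 → up 133.4362 (V=-47.8538), down 83.9808 (V=-97.3092). Price -73.0091; hedge Δ=1.0000, bond B=-166.3211.
  t=3,j=1: stock 148.2624 → up 212.0152 (V=30.7252), down 133.4362 (V=-47.8538). Price -18.0587; hedge Δ=1.0000, bond B=-166.3211.
  t=3,j=2: stock 235.5725 → up 336.8686 (V=155.5786), down 212.0152 (V=30.7252). Price 69.2514; hedge Δ=1.0000, bond B=-166.3211.
  t=3,j=3: stock 374.2985 → up 535.2468 (V=353.9568), down 336.8686 (V=155.5786). Price 207.9774; hedge Δ=1.0000, bond B=-166.3211.
  t=2,j=0: stock 103.6800 → up 148.2624 (V=-18.0587), down 93.3120 (V=-73.0091). Price -48.9082; hedge Δ=1.0000, bond B=-152.5882.
  t=2,j=1: stock 164.7360 → up 235.5725 (V=69.2514), down 148.2624 (V=-18.0587). Price 12.1478; hedge Δ=1.0000, bond B=-152.5882.
  t=2,j=2: stock 261.7472 → up 374.2985 (V=207.9774), down 235.5725 (V=69.2514). Price 109.1590; hedge Δ=1.0000, bond B=-152.5882.
  t=1,j=0: stock 115.2000 → up 164.7360 (V=12.1478), down 103.6800 (V=-48.9082). Price -24.7891; hedge Δ=1.0000, bond B=-139.9891.
  t=1,j=1: stock 183.0400 → up 261.7472 (V=109.1590), down 164.7360 (V=12.1478). Price 43.0509; hedge Δ=1.0000, bond B=-139.9891.
  t=0,j=0: stock 128.0000 → up 183.0400 (V=43.0509), down 115.2000 (V=-24.7891). Price -0.4304; hedge Δ=1.0000, bond B=-128.4304.
Root portfolio cost Δ·128+B reproduces V0=-0.4304.

(0,0): Delta=1.0000 Bond=-128.4304
(1,0): Delta=1.0000 Bond=-139.9891
(1,1): Delta=1.0000 Bond=-139.9891
(2,0): Delta=1.0000 Bond=-152.5882
(2,1): Delta=1.0000 Bond=-152.5882
(2,2): Delta=1.0000 Bond=-152.5882
(3,0): Delta=1.0000 Bond=-166.3211
(3,1): Delta=1.0000 Bond=-166.3211
(3,2): Delta=1.0000 Bond=-166.3211
(3,3): Delta=1.0000 Bond=-166.3211
V0=-0.4304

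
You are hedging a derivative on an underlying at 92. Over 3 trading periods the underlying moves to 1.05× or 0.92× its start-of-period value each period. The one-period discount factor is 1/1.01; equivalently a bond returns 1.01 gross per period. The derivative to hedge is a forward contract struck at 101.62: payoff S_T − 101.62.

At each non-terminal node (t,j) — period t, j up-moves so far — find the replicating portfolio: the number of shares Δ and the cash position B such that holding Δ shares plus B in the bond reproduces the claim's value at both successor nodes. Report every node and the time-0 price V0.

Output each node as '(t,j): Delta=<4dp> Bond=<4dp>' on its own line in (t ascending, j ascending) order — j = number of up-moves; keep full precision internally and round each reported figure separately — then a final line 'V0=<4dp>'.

Risk-neutral probability p* = (R−d)/(u−d) = (1.01−0.92)/(1.05−0.92) = 0.6923.
At expiry t=3: V(3,0)=-29.9807, V(3,1)=-19.8578, V(3,2)=-8.3044, V(3,3)=4.8815
Node (2,0) S=77.8688: V=(p*·-19.8578+(1−p*)·-29.9807)/1.01=-22.7451; Δ=(-19.8578−-29.9807)/(81.7622−71.6393)=1.0000; B=V−Δ·S=-100.6139
Node (2,1) S=88.8720: V=(p*·-8.3044+(1−p*)·-19.8578)/1.01=-11.7419; Δ=(-8.3044−-19.8578)/(93.3156−81.7622)=1.0000; B=V−Δ·S=-100.6139
Node (2,2) S=101.4300: V=(p*·4.8815+(1−p*)·-8.3044)/1.01=0.8161; Δ=(4.8815−-8.3044)/(106.5015−93.3156)=1.0000; B=V−Δ·S=-100.6139
Node (1,0) S=84.6400: V=(p*·-11.7419+(1−p*)·-22.7451)/1.01=-14.9777; Δ=(-11.7419−-22.7451)/(88.8720−77.8688)=1.0000; B=V−Δ·S=-99.6177
Node (1,1) S=96.6000: V=(p*·0.8161+(1−p*)·-11.7419)/1.01=-3.0177; Δ=(0.8161−-11.7419)/(101.4300−88.8720)=1.0000; B=V−Δ·S=-99.6177
Node (0,0) S=92.0000: V=(p*·-3.0177+(1−p*)·-14.9777)/1.01=-6.6314; Δ=(-3.0177−-14.9777)/(96.6000−84.6400)=1.0000; B=V−Δ·S=-98.6314
Root portfolio cost Δ·92+B reproduces V0=-6.6314.

(0,0): Delta=1.0000 Bond=-98.6314
(1,0): Delta=1.0000 Bond=-99.6177
(1,1): Delta=1.0000 Bond=-99.6177
(2,0): Delta=1.0000 Bond=-100.6139
(2,1): Delta=1.0000 Bond=-100.6139
(2,2): Delta=1.0000 Bond=-100.6139
V0=-6.6314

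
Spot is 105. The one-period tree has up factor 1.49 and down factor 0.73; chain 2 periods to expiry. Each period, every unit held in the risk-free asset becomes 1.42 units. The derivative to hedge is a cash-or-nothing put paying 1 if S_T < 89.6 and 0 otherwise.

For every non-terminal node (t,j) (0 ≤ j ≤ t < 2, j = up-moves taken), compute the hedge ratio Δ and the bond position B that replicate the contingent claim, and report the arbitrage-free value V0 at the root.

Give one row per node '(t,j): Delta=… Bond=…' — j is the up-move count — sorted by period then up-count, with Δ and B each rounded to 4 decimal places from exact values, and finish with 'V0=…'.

Under the risk-neutral measure, an up-move has probability p* = (R−d)/(u−d) = 0.9079 and values discount at R = 1.42.
Payoff layer (t=2): V(2,0)=1.0000, V(2,1)=0.0000, V(2,2)=0.0000
(1,0): S=76.6500. Δ = (V_up−V_dn)/(S_up−S_dn) = (0.0000−1.0000)/(114.2085−55.9545) = -0.0172. V = [p*·0.0000 + (1−p*)·1.0000]/1.42 = 0.0649. B = V − Δ·S = 1.3807.
(1,1): S=156.4500. Δ = (V_up−V_dn)/(S_up−S_dn) = (0.0000−0.0000)/(233.1105−114.2085) = 0.0000. V = [p*·0.0000 + (1−p*)·0.0000]/1.42 = 0.0000. B = V − Δ·S = 0.0000.
(0,0): S=105.0000. Δ = (V_up−V_dn)/(S_up−S_dn) = (0.0000−0.0649)/(156.4500−76.6500) = -0.0008. V = [p*·0.0000 + (1−p*)·0.0649]/1.42 = 0.0042. B = V − Δ·S = 0.0896.
Check: Δ(0,0)·S0 + B(0,0) = 0.0042 = V0.

(0,0): Delta=-0.0008 Bond=0.0896
(1,0): Delta=-0.0172 Bond=1.3807
(1,1): Delta=0.0000 Bond=0.0000
V0=0.0042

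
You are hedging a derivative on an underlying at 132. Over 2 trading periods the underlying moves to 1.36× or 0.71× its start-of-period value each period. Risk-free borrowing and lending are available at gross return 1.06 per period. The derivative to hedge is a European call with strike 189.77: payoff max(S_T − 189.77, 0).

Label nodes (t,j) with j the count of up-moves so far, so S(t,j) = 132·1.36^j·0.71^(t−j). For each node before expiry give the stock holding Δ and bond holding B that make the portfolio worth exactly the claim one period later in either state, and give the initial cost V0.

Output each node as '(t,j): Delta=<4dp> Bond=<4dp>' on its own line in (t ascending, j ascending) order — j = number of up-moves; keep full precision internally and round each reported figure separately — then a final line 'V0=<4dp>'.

Under the risk-neutral measure, an up-move has probability p* = (R−d)/(u−d) = 0.5385 and values discount at R = 1.06.
Terminal values V(2,·): V(2,0)=0.0000, V(2,1)=0.0000, V(2,2)=54.3772
(1,0): S=93.7200. Δ = (V_up−V_dn)/(S_up−S_dn) = (0.0000−0.0000)/(127.4592−66.5412) = 0.0000. V = [p*·0.0000 + (1−p*)·0.0000]/1.06 = 0.0000. B = V − Δ·S = 0.0000.
(1,1): S=179.5200. Δ = (V_up−V_dn)/(S_up−S_dn) = (54.3772−0.0000)/(244.1472−127.4592) = 0.4660. V = [p*·54.3772 + (1−p*)·0.0000]/1.06 = 27.6227. B = V − Δ·S = -56.0346.
(0,0): S=132.0000. Δ = (V_up−V_dn)/(S_up−S_dn) = (27.6227−0.0000)/(179.5200−93.7200) = 0.3219. V = [p*·27.6227 + (1−p*)·0.0000]/1.06 = 14.0318. B = V − Δ·S = -28.4646.
The time-0 hedge costs 14.0318, which is the no-arbitrage price.

(0,0): Delta=0.3219 Bond=-28.4646
(1,0): Delta=0.0000 Bond=0.0000
(1,1): Delta=0.4660 Bond=-56.0346
V0=14.0318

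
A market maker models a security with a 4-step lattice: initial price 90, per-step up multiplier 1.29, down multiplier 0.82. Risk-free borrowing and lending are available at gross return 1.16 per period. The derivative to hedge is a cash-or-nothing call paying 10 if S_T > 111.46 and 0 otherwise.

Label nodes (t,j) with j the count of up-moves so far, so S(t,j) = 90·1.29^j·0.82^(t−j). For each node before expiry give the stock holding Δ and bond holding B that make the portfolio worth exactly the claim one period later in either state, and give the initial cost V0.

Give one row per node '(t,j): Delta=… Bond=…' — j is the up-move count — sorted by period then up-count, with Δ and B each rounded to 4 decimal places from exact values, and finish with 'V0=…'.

(0,0): Delta=0.0658 Bond=-2.0934
(1,0): Delta=0.1121 Bond=-5.8493
(1,1): Delta=0.0545 Bond=-1.1203
(2,0): Delta=0.0000 Bond=0.0000
(2,1): Delta=0.1394 Bond=-9.3795
(2,2): Delta=0.0339 Bond=1.7898
(3,0): Delta=0.0000 Bond=0.0000
(3,1): Delta=0.0000 Bond=0.0000
(3,2): Delta=0.1732 Bond=-15.0404
(3,3): Delta=0.0000 Bond=8.6207
V0=3.8257

Since d<R<u, set p* = (R−d)/(u−d) = 0.7234; price each node as the discounted p*-expectation of its children.
Terminal payoffs: V(4,0)=0.0000, V(4,1)=0.0000, V(4,2)=0.0000, V(4,3)=10.0000, V(4,4)=10.0000
(3,0): S=49.6231. Δ = (V_up−V_dn)/(S_up−S_dn) = (0.0000−0.0000)/(64.0138−40.6910) = 0.0000. V = [p*·0.0000 + (1−p*)·0.0000]/1.16 = 0.0000. B = V − Δ·S = 0.0000.
(3,1): S=78.0656. Δ = (V_up−V_dn)/(S_up−S_dn) = (0.0000−0.0000)/(100.7047−64.0138) = 0.0000. V = [p*·0.0000 + (1−p*)·0.0000]/1.16 = 0.0000. B = V − Δ·S = 0.0000.
(3,2): S=122.8106. Δ = (V_up−V_dn)/(S_up−S_dn) = (10.0000−0.0000)/(158.4256−100.7047) = 0.1732. V = [p*·10.0000 + (1−p*)·0.0000]/1.16 = 6.2362. B = V − Δ·S = -15.0404.
(3,3): S=193.2020. Δ = (V_up−V_dn)/(S_up−S_dn) = (10.0000−10.0000)/(249.2306−158.4256) = 0.0000. V = [p*·10.0000 + (1−p*)·10.0000]/1.16 = 8.6207. B = V − Δ·S = 8.6207.
(2,0): S=60.5160. Δ = (V_up−V_dn)/(S_up−S_dn) = (0.0000−0.0000)/(78.0656−49.6231) = 0.0000. V = [p*·0.0000 + (1−p*)·0.0000]/1.16 = 0.0000. B = V − Δ·S = 0.0000.
(2,1): S=95.2020. Δ = (V_up−V_dn)/(S_up−S_dn) = (6.2362−0.0000)/(122.8106−78.0656) = 0.1394. V = [p*·6.2362 + (1−p*)·0.0000]/1.16 = 3.8891. B = V − Δ·S = -9.3795.
(2,2): S=149.7690. Δ = (V_up−V_dn)/(S_up−S_dn) = (8.6207−6.2362)/(193.2020−122.8106) = 0.0339. V = [p*·8.6207 + (1−p*)·6.2362]/1.16 = 6.8631. B = V − Δ·S = 1.7898.
(1,0): S=73.8000. Δ = (V_up−V_dn)/(S_up−S_dn) = (3.8891−0.0000)/(95.2020−60.5160) = 0.1121. V = [p*·3.8891 + (1−p*)·0.0000]/1.16 = 2.4253. B = V − Δ·S = -5.8493.
(1,1): S=116.1000. Δ = (V_up−V_dn)/(S_up−S_dn) = (6.8631−3.8891)/(149.7690−95.2020) = 0.0545. V = [p*·6.8631 + (1−p*)·3.8891]/1.16 = 5.2073. B = V − Δ·S = -1.1203.
(0,0): S=90.0000. Δ = (V_up−V_dn)/(S_up−S_dn) = (5.2073−2.4253)/(116.1000−73.8000) = 0.0658. V = [p*·5.2073 + (1−p*)·2.4253]/1.16 = 3.8257. B = V − Δ·S = -2.0934.
Each (Δ,B) replicates both successor values, so the strategy is self-financing and V0 is arbitrage-free.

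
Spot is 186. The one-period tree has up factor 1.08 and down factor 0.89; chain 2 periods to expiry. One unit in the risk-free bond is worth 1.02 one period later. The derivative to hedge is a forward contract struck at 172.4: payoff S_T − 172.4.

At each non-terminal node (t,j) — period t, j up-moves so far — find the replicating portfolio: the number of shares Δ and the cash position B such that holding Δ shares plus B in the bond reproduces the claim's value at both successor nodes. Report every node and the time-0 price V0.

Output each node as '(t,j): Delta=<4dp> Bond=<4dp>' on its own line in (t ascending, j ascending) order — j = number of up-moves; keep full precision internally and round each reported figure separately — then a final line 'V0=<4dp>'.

(0,0): Delta=1.0000 Bond=-165.7055
(1,0): Delta=1.0000 Bond=-169.0196
(1,1): Delta=1.0000 Bond=-169.0196
V0=20.2945

Since d<R<u, set p* = (R−d)/(u−d) = 0.6842; price each node as the discounted p*-expectation of its children.
Terminal values V(2,·): V(2,0)=-25.0694, V(2,1)=6.3832, V(2,2)=44.5504
Node (1,0) S=165.5400: V=(p*·6.3832+(1−p*)·-25.0694)/1.02=-3.4796; Δ=(6.3832−-25.0694)/(178.7832−147.3306)=1.0000; B=V−Δ·S=-169.0196
Node (1,1) S=200.8800: V=(p*·44.5504+(1−p*)·6.3832)/1.02=31.8604; Δ=(44.5504−6.3832)/(216.9504−178.7832)=1.0000; B=V−Δ·S=-169.0196
Node (0,0) S=186.0000: V=(p*·31.8604+(1−p*)·-3.4796)/1.02=20.2945; Δ=(31.8604−-3.4796)/(200.8800−165.5400)=1.0000; B=V−Δ·S=-165.7055
Self-financing check: at every node Δ·S+B equals the discounted successor values.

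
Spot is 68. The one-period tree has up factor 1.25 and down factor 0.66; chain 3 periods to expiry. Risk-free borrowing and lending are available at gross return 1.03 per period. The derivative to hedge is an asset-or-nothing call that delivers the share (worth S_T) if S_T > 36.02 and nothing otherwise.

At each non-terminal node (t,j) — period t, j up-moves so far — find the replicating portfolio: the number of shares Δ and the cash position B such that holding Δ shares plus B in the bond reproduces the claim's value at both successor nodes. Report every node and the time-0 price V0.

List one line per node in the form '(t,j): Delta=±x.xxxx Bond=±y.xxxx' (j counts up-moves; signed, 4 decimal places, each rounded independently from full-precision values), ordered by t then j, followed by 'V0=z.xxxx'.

The replicating-portfolio and risk-neutral prices coincide; use p* = (1.03−0.66)/(1.25−0.66) = 0.6271 for the latter.
Terminal values V(3,·): V(3,0)=0.0000, V(3,1)=37.0260, V(3,2)=70.1250, V(3,3)=132.8125
  t=2,j=0: stock 29.6208 → up 37.0260 (V=37.0260), down 19.5497 (V=0.0000). Price 22.5434; hedge Δ=2.1186, bond B=-40.2125.
  t=2,j=1: stock 56.1000 → up 70.1250 (V=70.1250), down 37.0260 (V=37.0260). Price 56.1000; hedge Δ=1.0000, bond B=0.0000.
  t=2,j=2: stock 106.2500 → up 132.8125 (V=132.8125), down 70.1250 (V=70.1250). Price 106.2500; hedge Δ=1.0000, bond B=0.0000.
  t=1,j=0: stock 44.8800 → up 56.1000 (V=56.1000), down 29.6208 (V=22.5434). Price 42.3178; hedge Δ=1.2673, bond B=-14.5578.
  t=1,j=1: stock 85.0000 → up 106.2500 (V=106.2500), down 56.1000 (V=56.1000). Price 85.0000; hedge Δ=1.0000, bond B=0.0000.
  t=0,j=0: stock 68.0000 → up 85.0000 (V=85.0000), down 44.8800 (V=42.3178). Price 67.0724; hedge Δ=1.0639, bond B=-5.2702.
Check: Δ(0,0)·S0 + B(0,0) = 67.0724 = V0.

(0,0): Delta=1.0639 Bond=-5.2702
(1,0): Delta=1.2673 Bond=-14.5578
(1,1): Delta=1.0000 Bond=0.0000
(2,0): Delta=2.1186 Bond=-40.2125
(2,1): Delta=1.0000 Bond=0.0000
(2,2): Delta=1.0000 Bond=0.0000
V0=67.0724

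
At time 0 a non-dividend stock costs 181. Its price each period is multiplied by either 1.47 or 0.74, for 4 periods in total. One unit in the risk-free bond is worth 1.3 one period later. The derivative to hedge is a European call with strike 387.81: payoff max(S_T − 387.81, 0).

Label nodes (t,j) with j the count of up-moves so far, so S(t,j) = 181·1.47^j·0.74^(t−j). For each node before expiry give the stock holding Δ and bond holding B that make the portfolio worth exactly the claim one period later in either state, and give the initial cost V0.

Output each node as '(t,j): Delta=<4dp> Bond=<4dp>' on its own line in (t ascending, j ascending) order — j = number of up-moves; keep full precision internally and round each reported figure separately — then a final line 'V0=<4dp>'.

(0,0): Delta=0.7060 Bond=-66.7916
(1,0): Delta=0.1341 Bond=-10.2238
(1,1): Delta=0.7934 Bond=-110.0843
(2,0): Delta=0.0000 Bond=0.0000
(2,1): Delta=0.1546 Bond=-17.3258
(2,2): Delta=0.8911 Bond=-181.2940
(3,0): Delta=0.0000 Bond=0.0000
(3,1): Delta=0.0000 Bond=0.0000
(3,2): Delta=0.1782 Bond=-29.3610
(3,3): Delta=1.0000 Bond=-298.3154
V0=61.0004

Risk-neutral probability p* = (R−d)/(u−d) = (1.3−0.74)/(1.47−0.74) = 0.7671.
Terminal values V(4,·): V(4,0)=0.0000, V(4,1)=0.0000, V(4,2)=0.0000, V(4,3)=37.6535, V(4,4)=457.3675
  t=3,j=0: stock 73.3455 → up 107.8179 (V=0.0000), down 54.2757 (V=0.0000). Price 0.0000; hedge Δ=0.0000, bond B=0.0000.
  t=3,j=1: stock 145.6999 → up 214.1789 (V=0.0000), down 107.8179 (V=0.0000). Price 0.0000; hedge Δ=0.0000, bond B=0.0000.
  t=3,j=2: stock 289.4309 → up 425.4635 (V=37.6535), down 214.1789 (V=0.0000). Price 22.2191; hedge Δ=0.1782, bond B=-29.3610.
  t=3,j=3: stock 574.9507 → up 845.1775 (V=457.3675), down 425.4635 (V=37.6535). Price 276.6353; hedge Δ=1.0000, bond B=-298.3154.
  t=2,j=0: stock 99.1156 → up 145.6999 (V=0.0000), down 73.3455 (V=0.0000). Price 0.0000; hedge Δ=0.0000, bond B=0.0000.
  t=2,j=1: stock 196.8918 → up 289.4309 (V=22.2191), down 145.6999 (V=0.0000). Price 13.1114; hedge Δ=0.1546, bond B=-17.3258.
  t=2,j=2: stock 391.1229 → up 574.9507 (V=276.6353), down 289.4309 (V=22.2191). Price 167.2213; hedge Δ=0.8911, bond B=-181.2940.
  t=1,j=0: stock 133.9400 → up 196.8918 (V=13.1114), down 99.1156 (V=0.0000). Price 7.7370; hedge Δ=0.1341, bond B=-10.2238.
  t=1,j=1: stock 266.0700 → up 391.1229 (V=167.2213), down 196.8918 (V=13.1114). Price 101.0251; hedge Δ=0.7934, bond B=-110.0843.
  t=0,j=0: stock 181.0000 → up 266.0700 (V=101.0251), down 133.9400 (V=7.7370). Price 61.0004; hedge Δ=0.7060, bond B=-66.7916.
The time-0 hedge costs 61.0004, which is the no-arbitrage price.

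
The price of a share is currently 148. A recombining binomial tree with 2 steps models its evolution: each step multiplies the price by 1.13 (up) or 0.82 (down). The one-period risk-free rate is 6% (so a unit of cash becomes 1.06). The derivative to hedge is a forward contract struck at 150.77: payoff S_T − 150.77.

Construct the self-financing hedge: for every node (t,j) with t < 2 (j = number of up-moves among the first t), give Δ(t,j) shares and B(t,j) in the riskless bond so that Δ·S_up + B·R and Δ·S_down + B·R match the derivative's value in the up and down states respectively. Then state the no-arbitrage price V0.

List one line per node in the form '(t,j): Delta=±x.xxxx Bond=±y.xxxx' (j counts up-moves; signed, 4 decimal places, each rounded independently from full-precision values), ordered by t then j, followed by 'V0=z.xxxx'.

(0,0): Delta=1.0000 Bond=-134.1848
(1,0): Delta=1.0000 Bond=-142.2358
(1,1): Delta=1.0000 Bond=-142.2358
V0=13.8152

Since d<R<u, set p* = (R−d)/(u−d) = 0.7742; price each node as the discounted p*-expectation of its children.
At expiry t=2: V(2,0)=-51.2548, V(2,1)=-13.6332, V(2,2)=38.2112
  t=1,j=0: stock 121.3600 → up 137.1368 (V=-13.6332), down 99.5152 (V=-51.2548). Price -20.8758; hedge Δ=1.0000, bond B=-142.2358.
  t=1,j=1: stock 167.2400 → up 188.9812 (V=38.2112), down 137.1368 (V=-13.6332). Price 25.0042; hedge Δ=1.0000, bond B=-142.2358.
  t=0,j=0: stock 148.0000 → up 167.2400 (V=25.0042), down 121.3600 (V=-20.8758). Price 13.8152; hedge Δ=1.0000, bond B=-134.1848.
Self-financing check: at every node Δ·S+B equals the discounted successor values.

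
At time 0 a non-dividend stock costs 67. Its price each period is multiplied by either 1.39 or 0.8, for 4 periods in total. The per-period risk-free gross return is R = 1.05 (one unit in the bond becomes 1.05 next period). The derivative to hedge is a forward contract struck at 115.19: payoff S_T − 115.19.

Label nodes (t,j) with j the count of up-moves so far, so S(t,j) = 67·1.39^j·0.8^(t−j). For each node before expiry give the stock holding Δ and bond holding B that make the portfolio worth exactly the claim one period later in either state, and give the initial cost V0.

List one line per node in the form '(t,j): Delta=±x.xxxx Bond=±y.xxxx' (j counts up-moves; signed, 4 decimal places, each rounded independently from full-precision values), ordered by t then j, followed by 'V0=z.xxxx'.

(0,0): Delta=1.0000 Bond=-94.7671
(1,0): Delta=1.0000 Bond=-99.5055
(1,1): Delta=1.0000 Bond=-99.5055
(2,0): Delta=1.0000 Bond=-104.4807
(2,1): Delta=1.0000 Bond=-104.4807
(2,2): Delta=1.0000 Bond=-104.4807
(3,0): Delta=1.0000 Bond=-109.7048
(3,1): Delta=1.0000 Bond=-109.7048
(3,2): Delta=1.0000 Bond=-109.7048
(3,3): Delta=1.0000 Bond=-109.7048
V0=-27.7671

The replicating-portfolio and risk-neutral prices coincide; use p* = (1.05−0.8)/(1.39−0.8) = 0.4237 for the latter.
Terminal values V(4,·): V(4,0)=-87.7468, V(4,1)=-67.5074, V(4,2)=-32.3416, V(4,3)=28.7592, V(4,4)=134.9217
  t=3,j=0: stock 34.3040 → up 47.6826 (V=-67.5074), down 27.4432 (V=-87.7468). Price -75.4008; hedge Δ=1.0000, bond B=-109.7048.
  t=3,j=1: stock 59.6032 → up 82.8484 (V=-32.3416), down 47.6826 (V=-67.5074). Price -50.1016; hedge Δ=1.0000, bond B=-109.7048.
  t=3,j=2: stock 103.5606 → up 143.9492 (V=28.7592), down 82.8484 (V=-32.3416). Price -6.1442; hedge Δ=1.0000, bond B=-109.7048.
  t=3,j=3: stock 179.9365 → up 250.1117 (V=134.9217), down 143.9492 (V=28.7592). Price 70.2317; hedge Δ=1.0000, bond B=-109.7048.
  t=2,j=0: stock 42.8800 → up 59.6032 (V=-50.1016), down 34.3040 (V=-75.4008). Price -61.6007; hedge Δ=1.0000, bond B=-104.4807.
  t=2,j=1: stock 74.5040 → up 103.5606 (V=-6.1442), down 59.6032 (V=-50.1016). Price -29.9767; hedge Δ=1.0000, bond B=-104.4807.
  t=2,j=2: stock 129.4507 → up 179.9365 (V=70.2317), down 103.5606 (V=-6.1442). Price 24.9700; hedge Δ=1.0000, bond B=-104.4807.
  t=1,j=0: stock 53.6000 → up 74.5040 (V=-29.9767), down 42.8800 (V=-61.6007). Price -45.9055; hedge Δ=1.0000, bond B=-99.5055.
  t=1,j=1: stock 93.1300 → up 129.4507 (V=24.9700), down 74.5040 (V=-29.9767). Price -6.3755; hedge Δ=1.0000, bond B=-99.5055.
  t=0,j=0: stock 67.0000 → up 93.1300 (V=-6.3755), down 53.6000 (V=-45.9055). Price -27.7671; hedge Δ=1.0000, bond B=-94.7671.
Self-financing check: at every node Δ·S+B equals the discounted successor values.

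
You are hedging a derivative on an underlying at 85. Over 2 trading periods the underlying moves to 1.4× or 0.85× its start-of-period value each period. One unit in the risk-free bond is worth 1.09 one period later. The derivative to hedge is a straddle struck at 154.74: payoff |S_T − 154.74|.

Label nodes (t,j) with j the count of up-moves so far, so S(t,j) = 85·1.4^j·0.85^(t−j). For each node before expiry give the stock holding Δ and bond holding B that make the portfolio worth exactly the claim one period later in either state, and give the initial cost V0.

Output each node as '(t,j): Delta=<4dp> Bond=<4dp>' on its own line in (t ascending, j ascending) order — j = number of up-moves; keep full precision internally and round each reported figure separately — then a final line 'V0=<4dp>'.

(0,0): Delta=-0.7969 Bond=116.7778
(1,0): Delta=-1.0000 Bond=141.9633
(1,1): Delta=-0.6376 Bond=108.3319
V0=49.0431

Since d<R<u, set p* = (R−d)/(u−d) = 0.4364; price each node as the discounted p*-expectation of its children.
At expiry t=2: V(2,0)=93.3275, V(2,1)=53.5900, V(2,2)=11.8600
Node (1,0) S=72.2500: V=(p*·53.5900+(1−p*)·93.3275)/1.09=69.7133; Δ=(53.5900−93.3275)/(101.1500−61.4125)=-1.0000; B=V−Δ·S=141.9633
Node (1,1) S=119.0000: V=(p*·11.8600+(1−p*)·53.5900)/1.09=32.4592; Δ=(11.8600−53.5900)/(166.6000−101.1500)=-0.6376; B=V−Δ·S=108.3319
Node (0,0) S=85.0000: V=(p*·32.4592+(1−p*)·69.7133)/1.09=49.0431; Δ=(32.4592−69.7133)/(119.0000−72.2500)=-0.7969; B=V−Δ·S=116.7778
Self-financing check: at every node Δ·S+B equals the discounted successor values.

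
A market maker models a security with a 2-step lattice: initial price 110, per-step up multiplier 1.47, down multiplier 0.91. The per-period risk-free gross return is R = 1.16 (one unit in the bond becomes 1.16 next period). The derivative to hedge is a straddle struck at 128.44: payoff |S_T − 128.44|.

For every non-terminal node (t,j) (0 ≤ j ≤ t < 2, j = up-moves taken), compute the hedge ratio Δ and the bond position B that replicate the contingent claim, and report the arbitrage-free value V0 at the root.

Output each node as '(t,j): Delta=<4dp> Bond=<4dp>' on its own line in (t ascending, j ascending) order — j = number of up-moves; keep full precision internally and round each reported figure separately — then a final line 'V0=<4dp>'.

(0,0): Delta=0.4213 Bond=-14.7848
(1,0): Delta=-0.3326 Bond=58.3123
(1,1): Delta=1.0000 Bond=-110.7241
V0=31.5596

Risk-neutral probability p* = (R−d)/(u−d) = (1.16−0.91)/(1.47−0.91) = 0.4464.
Payoff layer (t=2): V(2,0)=37.3490, V(2,1)=18.7070, V(2,2)=109.2590
(1,0): S=100.1000. Δ = (V_up−V_dn)/(S_up−S_dn) = (18.7070−37.3490)/(147.1470−91.0910) = -0.3326. V = [p*·18.7070 + (1−p*)·37.3490]/1.16 = 25.0230. B = V − Δ·S = 58.3123.
(1,1): S=161.7000. Δ = (V_up−V_dn)/(S_up−S_dn) = (109.2590−18.7070)/(237.6990−147.1470) = 1.0000. V = [p*·109.2590 + (1−p*)·18.7070]/1.16 = 50.9759. B = V − Δ·S = -110.7241.
(0,0): S=110.0000. Δ = (V_up−V_dn)/(S_up−S_dn) = (50.9759−25.0230)/(161.7000−100.1000) = 0.4213. V = [p*·50.9759 + (1−p*)·25.0230]/1.16 = 31.5596. B = V − Δ·S = -14.7848.
Root portfolio cost Δ·110+B reproduces V0=31.5596.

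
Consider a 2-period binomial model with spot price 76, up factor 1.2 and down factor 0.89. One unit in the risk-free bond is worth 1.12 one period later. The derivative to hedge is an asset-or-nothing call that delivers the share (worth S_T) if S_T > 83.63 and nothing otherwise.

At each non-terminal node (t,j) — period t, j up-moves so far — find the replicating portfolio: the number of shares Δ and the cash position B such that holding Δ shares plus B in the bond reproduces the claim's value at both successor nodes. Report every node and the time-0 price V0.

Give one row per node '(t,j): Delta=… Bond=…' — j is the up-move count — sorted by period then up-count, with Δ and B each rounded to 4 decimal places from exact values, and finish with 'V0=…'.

Risk-neutral probability p* = (R−d)/(u−d) = (1.12−0.89)/(1.2−0.89) = 0.7419.
Terminal values V(2,·): V(2,0)=0.0000, V(2,1)=0.0000, V(2,2)=109.4400
(1,0): S=67.6400. Δ = (V_up−V_dn)/(S_up−S_dn) = (0.0000−0.0000)/(81.1680−60.1996) = 0.0000. V = [p*·0.0000 + (1−p*)·0.0000]/1.12 = 0.0000. B = V − Δ·S = 0.0000.
(1,1): S=91.2000. Δ = (V_up−V_dn)/(S_up−S_dn) = (109.4400−0.0000)/(109.4400−81.1680) = 3.8710. V = [p*·109.4400 + (1−p*)·0.0000]/1.12 = 72.4977. B = V − Δ·S = -280.5346.
(0,0): S=76.0000. Δ = (V_up−V_dn)/(S_up−S_dn) = (72.4977−0.0000)/(91.2000−67.6400) = 3.0772. V = [p*·72.4977 + (1−p*)·0.0000]/1.12 = 48.0255. B = V − Δ·S = -185.8380.
Check: Δ(0,0)·S0 + B(0,0) = 48.0255 = V0.

(0,0): Delta=3.0772 Bond=-185.8380
(1,0): Delta=0.0000 Bond=0.0000
(1,1): Delta=3.8710 Bond=-280.5346
V0=48.0255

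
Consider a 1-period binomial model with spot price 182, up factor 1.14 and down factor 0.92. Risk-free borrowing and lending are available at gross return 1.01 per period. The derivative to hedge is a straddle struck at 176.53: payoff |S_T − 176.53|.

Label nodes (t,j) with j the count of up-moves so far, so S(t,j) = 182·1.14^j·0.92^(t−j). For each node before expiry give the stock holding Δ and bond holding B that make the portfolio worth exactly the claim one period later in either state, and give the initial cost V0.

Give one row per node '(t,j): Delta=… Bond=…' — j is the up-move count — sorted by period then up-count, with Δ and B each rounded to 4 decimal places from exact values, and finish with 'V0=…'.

The replicating-portfolio and risk-neutral prices coincide; use p* = (1.01−0.92)/(1.14−0.92) = 0.4091 for the latter.
Payoff layer (t=1): V(1,0)=9.0900, V(1,1)=30.9500
  t=0,j=0: stock 182.0000 → up 207.4800 (V=30.9500), down 167.4400 (V=9.0900). Price 17.8542; hedge Δ=0.5460, bond B=-81.5095.
Each (Δ,B) replicates both successor values, so the strategy is self-financing and V0 is arbitrage-free.

(0,0): Delta=0.5460 Bond=-81.5095
V0=17.8542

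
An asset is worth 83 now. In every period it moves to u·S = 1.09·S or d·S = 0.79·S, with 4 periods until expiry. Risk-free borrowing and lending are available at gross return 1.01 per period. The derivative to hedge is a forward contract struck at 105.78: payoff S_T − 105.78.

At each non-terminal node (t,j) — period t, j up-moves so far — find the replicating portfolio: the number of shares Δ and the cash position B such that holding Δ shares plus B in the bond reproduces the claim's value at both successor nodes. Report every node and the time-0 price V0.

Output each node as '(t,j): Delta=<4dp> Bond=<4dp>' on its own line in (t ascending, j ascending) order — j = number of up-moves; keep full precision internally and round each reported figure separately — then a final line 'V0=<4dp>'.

(0,0): Delta=1.0000 Bond=-101.6525
(1,0): Delta=1.0000 Bond=-102.6690
(1,1): Delta=1.0000 Bond=-102.6690
(2,0): Delta=1.0000 Bond=-103.6957
(2,1): Delta=1.0000 Bond=-103.6957
(2,2): Delta=1.0000 Bond=-103.6957
(3,0): Delta=1.0000 Bond=-104.7327
(3,1): Delta=1.0000 Bond=-104.7327
(3,2): Delta=1.0000 Bond=-104.7327
(3,3): Delta=1.0000 Bond=-104.7327
V0=-18.6525

Since d<R<u, set p* = (R−d)/(u−d) = 0.7333; price each node as the discounted p*-expectation of its children.
Terminal payoffs: V(4,0)=-73.4514, V(4,1)=-61.1748, V(4,2)=-44.2361, V(4,3)=-20.8649, V(4,4)=11.3813
(3,0): S=40.9222. Δ = (V_up−V_dn)/(S_up−S_dn) = (-61.1748−-73.4514)/(44.6052−32.3286) = 1.0000. V = [p*·-61.1748 + (1−p*)·-73.4514]/1.01 = -63.8104. B = V − Δ·S = -104.7327.
(3,1): S=56.4623. Δ = (V_up−V_dn)/(S_up−S_dn) = (-44.2361−-61.1748)/(61.5439−44.6052) = 1.0000. V = [p*·-44.2361 + (1−p*)·-61.1748]/1.01 = -48.2703. B = V − Δ·S = -104.7327.
(3,2): S=77.9037. Δ = (V_up−V_dn)/(S_up−S_dn) = (-20.8649−-44.2361)/(84.9151−61.5439) = 1.0000. V = [p*·-20.8649 + (1−p*)·-44.2361]/1.01 = -26.8290. B = V − Δ·S = -104.7327.
(3,3): S=107.4874. Δ = (V_up−V_dn)/(S_up−S_dn) = (11.3813−-20.8649)/(117.1613−84.9151) = 1.0000. V = [p*·11.3813 + (1−p*)·-20.8649]/1.01 = 2.7547. B = V − Δ·S = -104.7327.
(2,0): S=51.8003. Δ = (V_up−V_dn)/(S_up−S_dn) = (-48.2703−-63.8104)/(56.4623−40.9222) = 1.0000. V = [p*·-48.2703 + (1−p*)·-63.8104]/1.01 = -51.8954. B = V − Δ·S = -103.6957.
(2,1): S=71.4713. Δ = (V_up−V_dn)/(S_up−S_dn) = (-26.8290−-48.2703)/(77.9037−56.4623) = 1.0000. V = [p*·-26.8290 + (1−p*)·-48.2703]/1.01 = -32.2244. B = V − Δ·S = -103.6957.
(2,2): S=98.6123. Δ = (V_up−V_dn)/(S_up−S_dn) = (2.7547−-26.8290)/(107.4874−77.9037) = 1.0000. V = [p*·2.7547 + (1−p*)·-26.8290]/1.01 = -5.0834. B = V − Δ·S = -103.6957.
(1,0): S=65.5700. Δ = (V_up−V_dn)/(S_up−S_dn) = (-32.2244−-51.8954)/(71.4713−51.8003) = 1.0000. V = [p*·-32.2244 + (1−p*)·-51.8954]/1.01 = -37.0990. B = V − Δ·S = -102.6690.
(1,1): S=90.4700. Δ = (V_up−V_dn)/(S_up−S_dn) = (-5.0834−-32.2244)/(98.6123−71.4713) = 1.0000. V = [p*·-5.0834 + (1−p*)·-32.2244]/1.01 = -12.1990. B = V − Δ·S = -102.6690.
(0,0): S=83.0000. Δ = (V_up−V_dn)/(S_up−S_dn) = (-12.1990−-37.0990)/(90.4700−65.5700) = 1.0000. V = [p*·-12.1990 + (1−p*)·-37.0990]/1.01 = -18.6525. B = V − Δ·S = -101.6525.
Check: Δ(0,0)·S0 + B(0,0) = -18.6525 = V0.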